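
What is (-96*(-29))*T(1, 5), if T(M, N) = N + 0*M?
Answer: 13920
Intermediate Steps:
T(M, N) = N (T(M, N) = N + 0 = N)
(-96*(-29))*T(1, 5) = -96*(-29)*5 = 2784*5 = 13920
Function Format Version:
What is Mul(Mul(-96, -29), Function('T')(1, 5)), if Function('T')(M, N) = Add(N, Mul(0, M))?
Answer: 13920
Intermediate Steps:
Function('T')(M, N) = N (Function('T')(M, N) = Add(N, 0) = N)
Mul(Mul(-96, -29), Function('T')(1, 5)) = Mul(Mul(-96, -29), 5) = Mul(2784, 5) = 13920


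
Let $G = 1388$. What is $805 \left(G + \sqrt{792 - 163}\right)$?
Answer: $1117340 + 805 \sqrt{629} \approx 1.1375 \cdot 10^{6}$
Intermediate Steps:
$805 \left(G + \sqrt{792 - 163}\right) = 805 \left(1388 + \sqrt{792 - 163}\right) = 805 \left(1388 + \sqrt{629}\right) = 1117340 + 805 \sqrt{629}$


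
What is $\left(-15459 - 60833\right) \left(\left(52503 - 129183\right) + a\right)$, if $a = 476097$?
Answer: $-30472321764$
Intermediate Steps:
$\left(-15459 - 60833\right) \left(\left(52503 - 129183\right) + a\right) = \left(-15459 - 60833\right) \left(\left(52503 - 129183\right) + 476097\right) = - 76292 \left(\left(52503 - 129183\right) + 476097\right) = - 76292 \left(-76680 + 476097\right) = \left(-76292\right) 399417 = -30472321764$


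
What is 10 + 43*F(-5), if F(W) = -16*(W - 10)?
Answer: 10330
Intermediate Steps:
F(W) = 160 - 16*W (F(W) = -16*(-10 + W) = 160 - 16*W)
10 + 43*F(-5) = 10 + 43*(160 - 16*(-5)) = 10 + 43*(160 + 80) = 10 + 43*240 = 10 + 10320 = 10330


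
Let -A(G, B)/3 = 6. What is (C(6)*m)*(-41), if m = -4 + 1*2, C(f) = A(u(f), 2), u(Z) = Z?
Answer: -1476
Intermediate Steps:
A(G, B) = -18 (A(G, B) = -3*6 = -18)
C(f) = -18
m = -2 (m = -4 + 2 = -2)
(C(6)*m)*(-41) = -18*(-2)*(-41) = 36*(-41) = -1476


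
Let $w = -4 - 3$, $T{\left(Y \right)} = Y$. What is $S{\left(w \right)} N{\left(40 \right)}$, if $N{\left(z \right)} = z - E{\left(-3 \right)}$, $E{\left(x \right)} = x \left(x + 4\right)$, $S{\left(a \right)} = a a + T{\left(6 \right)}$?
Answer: $2365$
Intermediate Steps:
$w = -7$
$S{\left(a \right)} = 6 + a^{2}$ ($S{\left(a \right)} = a a + 6 = a^{2} + 6 = 6 + a^{2}$)
$E{\left(x \right)} = x \left(4 + x\right)$
$N{\left(z \right)} = 3 + z$ ($N{\left(z \right)} = z - - 3 \left(4 - 3\right) = z - \left(-3\right) 1 = z - -3 = z + 3 = 3 + z$)
$S{\left(w \right)} N{\left(40 \right)} = \left(6 + \left(-7\right)^{2}\right) \left(3 + 40\right) = \left(6 + 49\right) 43 = 55 \cdot 43 = 2365$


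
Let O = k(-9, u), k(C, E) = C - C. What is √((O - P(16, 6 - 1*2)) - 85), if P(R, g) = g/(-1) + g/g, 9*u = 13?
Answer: I*√82 ≈ 9.0554*I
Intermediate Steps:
u = 13/9 (u = (⅑)*13 = 13/9 ≈ 1.4444)
P(R, g) = 1 - g (P(R, g) = g*(-1) + 1 = -g + 1 = 1 - g)
k(C, E) = 0
O = 0
√((O - P(16, 6 - 1*2)) - 85) = √((0 - (1 - (6 - 1*2))) - 85) = √((0 - (1 - (6 - 2))) - 85) = √((0 - (1 - 1*4)) - 85) = √((0 - (1 - 4)) - 85) = √((0 - 1*(-3)) - 85) = √((0 + 3) - 85) = √(3 - 85) = √(-82) = I*√82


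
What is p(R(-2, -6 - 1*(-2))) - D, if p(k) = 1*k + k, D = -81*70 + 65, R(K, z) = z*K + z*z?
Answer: 5653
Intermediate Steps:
R(K, z) = z² + K*z (R(K, z) = K*z + z² = z² + K*z)
D = -5605 (D = -5670 + 65 = -5605)
p(k) = 2*k (p(k) = k + k = 2*k)
p(R(-2, -6 - 1*(-2))) - D = 2*((-6 - 1*(-2))*(-2 + (-6 - 1*(-2)))) - 1*(-5605) = 2*((-6 + 2)*(-2 + (-6 + 2))) + 5605 = 2*(-4*(-2 - 4)) + 5605 = 2*(-4*(-6)) + 5605 = 2*24 + 5605 = 48 + 5605 = 5653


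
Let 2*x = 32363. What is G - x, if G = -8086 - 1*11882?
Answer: -72299/2 ≈ -36150.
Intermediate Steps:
x = 32363/2 (x = (½)*32363 = 32363/2 ≈ 16182.)
G = -19968 (G = -8086 - 11882 = -19968)
G - x = -19968 - 1*32363/2 = -19968 - 32363/2 = -72299/2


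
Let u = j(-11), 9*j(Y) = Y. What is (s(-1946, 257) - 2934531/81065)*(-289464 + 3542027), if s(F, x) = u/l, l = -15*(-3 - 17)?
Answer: -5154743426437729/43775100 ≈ -1.1776e+8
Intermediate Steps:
l = 300 (l = -15*(-20) = 300)
j(Y) = Y/9
u = -11/9 (u = (⅑)*(-11) = -11/9 ≈ -1.2222)
s(F, x) = -11/2700 (s(F, x) = -11/9/300 = -11/9*1/300 = -11/2700)
(s(-1946, 257) - 2934531/81065)*(-289464 + 3542027) = (-11/2700 - 2934531/81065)*(-289464 + 3542027) = (-11/2700 - 2934531*1/81065)*3252563 = (-11/2700 - 2934531/81065)*3252563 = -1584825083/43775100*3252563 = -5154743426437729/43775100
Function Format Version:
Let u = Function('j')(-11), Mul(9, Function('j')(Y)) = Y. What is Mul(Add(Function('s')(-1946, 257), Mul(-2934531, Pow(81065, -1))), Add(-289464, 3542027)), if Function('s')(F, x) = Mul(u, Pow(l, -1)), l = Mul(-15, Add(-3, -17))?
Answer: Rational(-5154743426437729, 43775100) ≈ -1.1776e+8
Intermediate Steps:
l = 300 (l = Mul(-15, -20) = 300)
Function('j')(Y) = Mul(Rational(1, 9), Y)
u = Rational(-11, 9) (u = Mul(Rational(1, 9), -11) = Rational(-11, 9) ≈ -1.2222)
Function('s')(F, x) = Rational(-11, 2700) (Function('s')(F, x) = Mul(Rational(-11, 9), Pow(300, -1)) = Mul(Rational(-11, 9), Rational(1, 300)) = Rational(-11, 2700))
Mul(Add(Function('s')(-1946, 257), Mul(-2934531, Pow(81065, -1))), Add(-289464, 3542027)) = Mul(Add(Rational(-11, 2700), Mul(-2934531, Pow(81065, -1))), Add(-289464, 3542027)) = Mul(Add(Rational(-11, 2700), Mul(-2934531, Rational(1, 81065))), 3252563) = Mul(Add(Rational(-11, 2700), Rational(-2934531, 81065)), 3252563) = Mul(Rational(-1584825083, 43775100), 3252563) = Rational(-5154743426437729, 43775100)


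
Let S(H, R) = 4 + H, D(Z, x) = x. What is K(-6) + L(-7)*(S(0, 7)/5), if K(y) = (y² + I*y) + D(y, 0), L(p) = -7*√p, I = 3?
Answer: 18 - 28*I*√7/5 ≈ 18.0 - 14.816*I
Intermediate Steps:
K(y) = y² + 3*y (K(y) = (y² + 3*y) + 0 = y² + 3*y)
K(-6) + L(-7)*(S(0, 7)/5) = -6*(3 - 6) + (-7*I*√7)*((4 + 0)/5) = -6*(-3) + (-7*I*√7)*(4*(⅕)) = 18 - 7*I*√7*(⅘) = 18 - 28*I*√7/5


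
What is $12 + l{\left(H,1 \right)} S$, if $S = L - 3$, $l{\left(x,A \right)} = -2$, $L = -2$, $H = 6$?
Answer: $22$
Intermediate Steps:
$S = -5$ ($S = -2 - 3 = -5$)
$12 + l{\left(H,1 \right)} S = 12 - -10 = 12 + 10 = 22$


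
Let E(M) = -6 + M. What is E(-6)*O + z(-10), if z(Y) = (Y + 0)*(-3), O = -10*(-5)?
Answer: -570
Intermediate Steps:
O = 50
z(Y) = -3*Y (z(Y) = Y*(-3) = -3*Y)
E(-6)*O + z(-10) = (-6 - 6)*50 - 3*(-10) = -12*50 + 30 = -600 + 30 = -570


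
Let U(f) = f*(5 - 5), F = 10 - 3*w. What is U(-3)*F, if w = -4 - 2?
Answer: 0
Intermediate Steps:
w = -6
F = 28 (F = 10 - 3*(-6) = 10 + 18 = 28)
U(f) = 0 (U(f) = f*0 = 0)
U(-3)*F = 0*28 = 0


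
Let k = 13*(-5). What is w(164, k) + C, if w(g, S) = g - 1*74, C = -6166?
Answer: -6076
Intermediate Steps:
k = -65
w(g, S) = -74 + g (w(g, S) = g - 74 = -74 + g)
w(164, k) + C = (-74 + 164) - 6166 = 90 - 6166 = -6076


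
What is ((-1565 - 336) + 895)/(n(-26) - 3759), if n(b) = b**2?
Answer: 1006/3083 ≈ 0.32631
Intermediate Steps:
((-1565 - 336) + 895)/(n(-26) - 3759) = ((-1565 - 336) + 895)/((-26)**2 - 3759) = (-1901 + 895)/(676 - 3759) = -1006/(-3083) = -1006*(-1/3083) = 1006/3083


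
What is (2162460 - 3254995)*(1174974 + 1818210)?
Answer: -3270158281440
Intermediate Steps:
(2162460 - 3254995)*(1174974 + 1818210) = -1092535*2993184 = -3270158281440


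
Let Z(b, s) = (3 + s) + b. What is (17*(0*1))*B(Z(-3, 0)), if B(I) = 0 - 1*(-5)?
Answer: 0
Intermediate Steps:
Z(b, s) = 3 + b + s
B(I) = 5 (B(I) = 0 + 5 = 5)
(17*(0*1))*B(Z(-3, 0)) = (17*(0*1))*5 = (17*0)*5 = 0*5 = 0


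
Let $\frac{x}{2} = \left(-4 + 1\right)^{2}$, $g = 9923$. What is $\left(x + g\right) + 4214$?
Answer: $14155$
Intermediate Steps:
$x = 18$ ($x = 2 \left(-4 + 1\right)^{2} = 2 \left(-3\right)^{2} = 2 \cdot 9 = 18$)
$\left(x + g\right) + 4214 = \left(18 + 9923\right) + 4214 = 9941 + 4214 = 14155$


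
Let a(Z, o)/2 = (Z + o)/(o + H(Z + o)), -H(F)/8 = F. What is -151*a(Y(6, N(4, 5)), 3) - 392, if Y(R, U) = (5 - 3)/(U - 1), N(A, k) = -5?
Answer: -19144/55 ≈ -348.07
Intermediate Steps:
H(F) = -8*F
Y(R, U) = 2/(-1 + U)
a(Z, o) = 2*(Z + o)/(-8*Z - 7*o) (a(Z, o) = 2*((Z + o)/(o - 8*(Z + o))) = 2*((Z + o)/(o + (-8*Z - 8*o))) = 2*((Z + o)/(-8*Z - 7*o)) = 2*(Z + o)/(-8*Z - 7*o))
-151*a(Y(6, N(4, 5)), 3) - 392 = -302*(2/(-1 - 5) + 3)/(-16/(-1 - 5) - 7*3) - 392 = -302*(2/(-6) + 3)/(-16/(-6) - 21) - 392 = -302*(2*(-⅙) + 3)/(-16*(-1)/6 - 21) - 392 = -302*(-⅓ + 3)/(-8*(-⅓) - 21) - 392 = -302*8/((8/3 - 21)*3) - 392 = -302*8/((-55/3)*3) - 392 = -302*(-3)*8/(55*3) - 392 = -151*(-16/55) - 392 = 2416/55 - 392 = -19144/55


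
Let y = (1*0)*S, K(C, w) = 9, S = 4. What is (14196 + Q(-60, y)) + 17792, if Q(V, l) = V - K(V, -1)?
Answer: 31919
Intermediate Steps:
y = 0 (y = (1*0)*4 = 0*4 = 0)
Q(V, l) = -9 + V (Q(V, l) = V - 1*9 = V - 9 = -9 + V)
(14196 + Q(-60, y)) + 17792 = (14196 + (-9 - 60)) + 17792 = (14196 - 69) + 17792 = 14127 + 17792 = 31919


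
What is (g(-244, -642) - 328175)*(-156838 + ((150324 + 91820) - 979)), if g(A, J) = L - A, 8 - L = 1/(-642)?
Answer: -5917691215585/214 ≈ -2.7653e+10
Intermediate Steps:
L = 5137/642 (L = 8 - 1/(-642) = 8 - 1*(-1/642) = 8 + 1/642 = 5137/642 ≈ 8.0016)
g(A, J) = 5137/642 - A
(g(-244, -642) - 328175)*(-156838 + ((150324 + 91820) - 979)) = ((5137/642 - 1*(-244)) - 328175)*(-156838 + ((150324 + 91820) - 979)) = ((5137/642 + 244) - 328175)*(-156838 + (242144 - 979)) = (161785/642 - 328175)*(-156838 + 241165) = -210526565/642*84327 = -5917691215585/214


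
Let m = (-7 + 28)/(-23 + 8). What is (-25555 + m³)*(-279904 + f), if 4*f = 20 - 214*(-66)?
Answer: 882917824224/125 ≈ 7.0633e+9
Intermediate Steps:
m = -7/5 (m = 21/(-15) = 21*(-1/15) = -7/5 ≈ -1.4000)
f = 3536 (f = (20 - 214*(-66))/4 = (20 + 14124)/4 = (¼)*14144 = 3536)
(-25555 + m³)*(-279904 + f) = (-25555 + (-7/5)³)*(-279904 + 3536) = (-25555 - 343/125)*(-276368) = -3194718/125*(-276368) = 882917824224/125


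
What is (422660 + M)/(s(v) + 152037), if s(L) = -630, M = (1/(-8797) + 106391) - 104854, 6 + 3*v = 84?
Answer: 3731661008/1331927379 ≈ 2.8017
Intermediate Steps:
v = 26 (v = -2 + (⅓)*84 = -2 + 28 = 26)
M = 13520988/8797 (M = (-1/8797 + 106391) - 104854 = 935921626/8797 - 104854 = 13520988/8797 ≈ 1537.0)
(422660 + M)/(s(v) + 152037) = (422660 + 13520988/8797)/(-630 + 152037) = (3731661008/8797)/151407 = (3731661008/8797)*(1/151407) = 3731661008/1331927379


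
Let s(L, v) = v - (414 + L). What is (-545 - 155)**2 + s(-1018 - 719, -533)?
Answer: 490790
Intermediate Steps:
s(L, v) = -414 + v - L (s(L, v) = v + (-414 - L) = -414 + v - L)
(-545 - 155)**2 + s(-1018 - 719, -533) = (-545 - 155)**2 + (-414 - 533 - (-1018 - 719)) = (-700)**2 + (-414 - 533 - 1*(-1737)) = 490000 + (-414 - 533 + 1737) = 490000 + 790 = 490790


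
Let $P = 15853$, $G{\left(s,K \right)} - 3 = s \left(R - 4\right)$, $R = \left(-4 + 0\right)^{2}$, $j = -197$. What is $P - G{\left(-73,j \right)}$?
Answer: $16726$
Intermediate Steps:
$R = 16$ ($R = \left(-4\right)^{2} = 16$)
$G{\left(s,K \right)} = 3 + 12 s$ ($G{\left(s,K \right)} = 3 + s \left(16 - 4\right) = 3 + s 12 = 3 + 12 s$)
$P - G{\left(-73,j \right)} = 15853 - \left(3 + 12 \left(-73\right)\right) = 15853 - \left(3 - 876\right) = 15853 - -873 = 15853 + 873 = 16726$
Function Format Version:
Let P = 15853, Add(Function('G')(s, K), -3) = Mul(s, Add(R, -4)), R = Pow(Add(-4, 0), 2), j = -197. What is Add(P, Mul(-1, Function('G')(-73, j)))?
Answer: 16726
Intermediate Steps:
R = 16 (R = Pow(-4, 2) = 16)
Function('G')(s, K) = Add(3, Mul(12, s)) (Function('G')(s, K) = Add(3, Mul(s, Add(16, -4))) = Add(3, Mul(s, 12)) = Add(3, Mul(12, s)))
Add(P, Mul(-1, Function('G')(-73, j))) = Add(15853, Mul(-1, Add(3, Mul(12, -73)))) = Add(15853, Mul(-1, Add(3, -876))) = Add(15853, Mul(-1, -873)) = Add(15853, 873) = 16726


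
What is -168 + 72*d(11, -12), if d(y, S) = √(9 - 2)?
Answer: -168 + 72*√7 ≈ 22.494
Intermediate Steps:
d(y, S) = √7
-168 + 72*d(11, -12) = -168 + 72*√7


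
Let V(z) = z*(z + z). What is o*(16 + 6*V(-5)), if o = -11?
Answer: -3476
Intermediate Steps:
V(z) = 2*z**2 (V(z) = z*(2*z) = 2*z**2)
o*(16 + 6*V(-5)) = -11*(16 + 6*(2*(-5)**2)) = -11*(16 + 6*(2*25)) = -11*(16 + 6*50) = -11*(16 + 300) = -11*316 = -3476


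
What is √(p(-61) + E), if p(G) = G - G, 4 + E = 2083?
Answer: 3*√231 ≈ 45.596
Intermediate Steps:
E = 2079 (E = -4 + 2083 = 2079)
p(G) = 0
√(p(-61) + E) = √(0 + 2079) = √2079 = 3*√231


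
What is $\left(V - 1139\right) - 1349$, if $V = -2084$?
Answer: $-4572$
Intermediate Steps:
$\left(V - 1139\right) - 1349 = \left(-2084 - 1139\right) - 1349 = -3223 - 1349 = -4572$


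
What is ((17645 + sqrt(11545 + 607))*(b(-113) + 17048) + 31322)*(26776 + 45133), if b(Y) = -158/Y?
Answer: 2444767846703384/113 + 1939540190532*sqrt(62)/113 ≈ 2.1770e+13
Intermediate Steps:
((17645 + sqrt(11545 + 607))*(b(-113) + 17048) + 31322)*(26776 + 45133) = ((17645 + sqrt(11545 + 607))*(-158/(-113) + 17048) + 31322)*(26776 + 45133) = ((17645 + sqrt(12152))*(-158*(-1/113) + 17048) + 31322)*71909 = ((17645 + 14*sqrt(62))*(158/113 + 17048) + 31322)*71909 = ((17645 + 14*sqrt(62))*(1926582/113) + 31322)*71909 = ((33994539390/113 + 26972148*sqrt(62)/113) + 31322)*71909 = (33998078776/113 + 26972148*sqrt(62)/113)*71909 = 2444767846703384/113 + 1939540190532*sqrt(62)/113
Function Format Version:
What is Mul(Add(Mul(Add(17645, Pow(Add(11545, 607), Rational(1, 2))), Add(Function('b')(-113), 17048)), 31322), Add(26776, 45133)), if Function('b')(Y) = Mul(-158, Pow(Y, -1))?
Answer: Add(Rational(2444767846703384, 113), Mul(Rational(1939540190532, 113), Pow(62, Rational(1, 2)))) ≈ 2.1770e+13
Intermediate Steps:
Mul(Add(Mul(Add(17645, Pow(Add(11545, 607), Rational(1, 2))), Add(Function('b')(-113), 17048)), 31322), Add(26776, 45133)) = Mul(Add(Mul(Add(17645, Pow(Add(11545, 607), Rational(1, 2))), Add(Mul(-158, Pow(-113, -1)), 17048)), 31322), Add(26776, 45133)) = Mul(Add(Mul(Add(17645, Pow(12152, Rational(1, 2))), Add(Mul(-158, Rational(-1, 113)), 17048)), 31322), 71909) = Mul(Add(Mul(Add(17645, Mul(14, Pow(62, Rational(1, 2)))), Add(Rational(158, 113), 17048)), 31322), 71909) = Mul(Add(Mul(Add(17645, Mul(14, Pow(62, Rational(1, 2)))), Rational(1926582, 113)), 31322), 71909) = Mul(Add(Add(Rational(33994539390, 113), Mul(Rational(26972148, 113), Pow(62, Rational(1, 2)))), 31322), 71909) = Mul(Add(Rational(33998078776, 113), Mul(Rational(26972148, 113), Pow(62, Rational(1, 2)))), 71909) = Add(Rational(2444767846703384, 113), Mul(Rational(1939540190532, 113), Pow(62, Rational(1, 2))))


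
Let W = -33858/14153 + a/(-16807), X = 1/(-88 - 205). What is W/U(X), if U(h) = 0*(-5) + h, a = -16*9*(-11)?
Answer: 173300639094/237869471 ≈ 728.55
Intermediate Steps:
X = -1/293 (X = 1/(-293) = -1/293 ≈ -0.0034130)
a = 1584 (a = -144*(-11) = 1584)
U(h) = h (U(h) = 0 + h = h)
W = -591469758/237869471 (W = -33858/14153 + 1584/(-16807) = -33858*1/14153 + 1584*(-1/16807) = -33858/14153 - 1584/16807 = -591469758/237869471 ≈ -2.4865)
W/U(X) = -591469758/(237869471*(-1/293)) = -591469758/237869471*(-293) = 173300639094/237869471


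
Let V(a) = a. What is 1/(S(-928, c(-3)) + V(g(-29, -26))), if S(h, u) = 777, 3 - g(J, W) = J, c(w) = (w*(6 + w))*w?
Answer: 1/809 ≈ 0.0012361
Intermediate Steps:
c(w) = w²*(6 + w)
g(J, W) = 3 - J
1/(S(-928, c(-3)) + V(g(-29, -26))) = 1/(777 + (3 - 1*(-29))) = 1/(777 + (3 + 29)) = 1/(777 + 32) = 1/809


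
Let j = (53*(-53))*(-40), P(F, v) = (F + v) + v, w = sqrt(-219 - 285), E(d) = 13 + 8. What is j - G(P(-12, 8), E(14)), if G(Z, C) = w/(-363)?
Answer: 112360 + 2*I*sqrt(14)/121 ≈ 1.1236e+5 + 0.061846*I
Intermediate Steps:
E(d) = 21
w = 6*I*sqrt(14) (w = sqrt(-504) = 6*I*sqrt(14) ≈ 22.45*I)
P(F, v) = F + 2*v
j = 112360 (j = -2809*(-40) = 112360)
G(Z, C) = -2*I*sqrt(14)/121 (G(Z, C) = (6*I*sqrt(14))/(-363) = (6*I*sqrt(14))*(-1/363) = -2*I*sqrt(14)/121)
j - G(P(-12, 8), E(14)) = 112360 - (-2)*I*sqrt(14)/121 = 112360 + 2*I*sqrt(14)/121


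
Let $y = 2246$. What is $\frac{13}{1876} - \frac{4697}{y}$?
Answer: $- \frac{4391187}{2106748} \approx -2.0843$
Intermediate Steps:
$\frac{13}{1876} - \frac{4697}{y} = \frac{13}{1876} - \frac{4697}{2246} = - \frac{4391187}{2106748}$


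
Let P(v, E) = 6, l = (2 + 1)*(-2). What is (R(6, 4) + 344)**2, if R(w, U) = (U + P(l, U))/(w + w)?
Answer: 4280761/36 ≈ 1.1891e+5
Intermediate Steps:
l = -6 (l = 3*(-2) = -6)
R(w, U) = (6 + U)/(2*w) (R(w, U) = (U + 6)/(w + w) = (6 + U)/((2*w)) = (6 + U)*(1/(2*w)) = (6 + U)/(2*w))
(R(6, 4) + 344)**2 = ((1/2)*(6 + 4)/6 + 344)**2 = ((1/2)*(1/6)*10 + 344)**2 = (5/6 + 344)**2 = (2069/6)**2 = 4280761/36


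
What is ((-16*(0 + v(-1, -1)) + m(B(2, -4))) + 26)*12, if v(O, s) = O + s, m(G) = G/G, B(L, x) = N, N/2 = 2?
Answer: 708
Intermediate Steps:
N = 4 (N = 2*2 = 4)
B(L, x) = 4
m(G) = 1
((-16*(0 + v(-1, -1)) + m(B(2, -4))) + 26)*12 = ((-16*(0 + (-1 - 1)) + 1) + 26)*12 = ((-16*(0 - 2) + 1) + 26)*12 = ((-16*(-2) + 1) + 26)*12 = ((-4*(-8) + 1) + 26)*12 = ((32 + 1) + 26)*12 = (33 + 26)*12 = 59*12 = 708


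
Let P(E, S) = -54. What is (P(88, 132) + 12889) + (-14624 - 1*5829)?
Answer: -7618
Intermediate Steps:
(P(88, 132) + 12889) + (-14624 - 1*5829) = (-54 + 12889) + (-14624 - 1*5829) = 12835 + (-14624 - 5829) = 12835 - 20453 = -7618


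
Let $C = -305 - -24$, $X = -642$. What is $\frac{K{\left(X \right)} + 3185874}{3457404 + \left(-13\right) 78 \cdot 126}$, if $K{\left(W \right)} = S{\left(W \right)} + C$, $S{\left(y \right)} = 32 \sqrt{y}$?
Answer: $\frac{3185593}{3329640} + \frac{4 i \sqrt{642}}{416205} \approx 0.95674 + 0.00024351 i$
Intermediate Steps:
$C = -281$ ($C = -305 + 24 = -281$)
$K{\left(W \right)} = -281 + 32 \sqrt{W}$ ($K{\left(W \right)} = 32 \sqrt{W} - 281 = -281 + 32 \sqrt{W}$)
$\frac{K{\left(X \right)} + 3185874}{3457404 + \left(-13\right) 78 \cdot 126} = \frac{\left(-281 + 32 \sqrt{-642}\right) + 3185874}{3457404 + \left(-13\right) 78 \cdot 126} = \frac{\left(-281 + 32 i \sqrt{642}\right) + 3185874}{3457404 - 127764} = \frac{3185593 + 32 i \sqrt{642}}{3329640} = \left(3185593 + 32 i \sqrt{642}\right) \frac{1}{3329640} = \frac{3185593}{3329640} + \frac{4 i \sqrt{642}}{416205}$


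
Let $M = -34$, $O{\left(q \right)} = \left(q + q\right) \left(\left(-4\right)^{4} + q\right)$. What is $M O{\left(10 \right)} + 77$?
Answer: $-180803$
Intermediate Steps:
$O{\left(q \right)} = 2 q \left(256 + q\right)$
$M O{\left(10 \right)} + 77 = - 34 \cdot 2 \cdot 10 \left(256 + 10\right) + 77 = - 34 \cdot 2 \cdot 10 \cdot 266 + 77 = \left(-34\right) 5320 + 77 = -180880 + 77 = -180803$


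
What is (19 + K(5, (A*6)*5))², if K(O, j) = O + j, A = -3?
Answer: 4356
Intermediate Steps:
(19 + K(5, (A*6)*5))² = (19 + (5 - 3*6*5))² = (19 + (5 - 18*5))² = (19 + (5 - 90))² = (19 - 85)² = (-66)² = 4356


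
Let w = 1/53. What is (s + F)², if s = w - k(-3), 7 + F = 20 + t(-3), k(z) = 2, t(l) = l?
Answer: 180625/2809 ≈ 64.302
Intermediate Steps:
w = 1/53 ≈ 0.018868
F = 10 (F = -7 + (20 - 3) = -7 + 17 = 10)
s = -105/53 (s = 1/53 - 1*2 = 1/53 - 2 = -105/53 ≈ -1.9811)
(s + F)² = (-105/53 + 10)² = (425/53)² = 180625/2809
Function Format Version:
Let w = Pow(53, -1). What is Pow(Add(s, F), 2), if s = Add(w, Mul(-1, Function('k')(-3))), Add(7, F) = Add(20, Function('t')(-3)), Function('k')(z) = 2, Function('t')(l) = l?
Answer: Rational(180625, 2809) ≈ 64.302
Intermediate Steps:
w = Rational(1, 53) ≈ 0.018868
F = 10 (F = Add(-7, Add(20, -3)) = Add(-7, 17) = 10)
s = Rational(-105, 53) (s = Add(Rational(1, 53), Mul(-1, 2)) = Add(Rational(1, 53), -2) = Rational(-105, 53) ≈ -1.9811)
Pow(Add(s, F), 2) = Pow(Add(Rational(-105, 53), 10), 2) = Pow(Rational(425, 53), 2) = Rational(180625, 2809)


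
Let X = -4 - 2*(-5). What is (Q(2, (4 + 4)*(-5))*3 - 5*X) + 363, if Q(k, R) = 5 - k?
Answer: 342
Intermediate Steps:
X = 6 (X = -4 + 10 = 6)
(Q(2, (4 + 4)*(-5))*3 - 5*X) + 363 = ((5 - 1*2)*3 - 5*6) + 363 = ((5 - 2)*3 - 30) + 363 = (3*3 - 30) + 363 = (9 - 30) + 363 = -21 + 363 = 342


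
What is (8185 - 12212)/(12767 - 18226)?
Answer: 4027/5459 ≈ 0.73768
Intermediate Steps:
(8185 - 12212)/(12767 - 18226) = -4027/(-5459) = -4027*(-1/5459) = 4027/5459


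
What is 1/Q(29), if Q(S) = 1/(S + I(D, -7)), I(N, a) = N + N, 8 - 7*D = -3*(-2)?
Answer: 207/7 ≈ 29.571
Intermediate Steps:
D = 2/7 (D = 8/7 - (-3)*(-2)/7 = 8/7 - ⅐*6 = 8/7 - 6/7 = 2/7 ≈ 0.28571)
I(N, a) = 2*N
Q(S) = 1/(4/7 + S) (Q(S) = 1/(S + 2*(2/7)) = 1/(S + 4/7) = 1/(4/7 + S))
1/Q(29) = 1/(7/(4 + 7*29)) = 1/(7/(4 + 203)) = 1/(7/207) = 207/7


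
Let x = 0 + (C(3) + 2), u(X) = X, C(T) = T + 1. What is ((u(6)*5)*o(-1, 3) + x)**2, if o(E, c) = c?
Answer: 9216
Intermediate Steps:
C(T) = 1 + T
x = 6 (x = 0 + ((1 + 3) + 2) = 0 + (4 + 2) = 0 + 6 = 6)
((u(6)*5)*o(-1, 3) + x)**2 = ((6*5)*3 + 6)**2 = (30*3 + 6)**2 = (90 + 6)**2 = 96**2 = 9216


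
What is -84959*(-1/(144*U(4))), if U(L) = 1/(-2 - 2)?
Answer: -84959/36 ≈ -2360.0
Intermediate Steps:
U(L) = -1/4 (U(L) = 1/(-4) = -1/4)
-84959*(-1/(144*U(4))) = -84959/(-36*4*(-1/4)) = -84959/((-144*(-1/4))) = -84959/36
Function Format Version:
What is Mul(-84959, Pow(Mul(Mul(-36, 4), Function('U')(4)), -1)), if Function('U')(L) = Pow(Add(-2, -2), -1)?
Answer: Rational(-84959, 36) ≈ -2360.0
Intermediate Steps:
Function('U')(L) = Rational(-1, 4) (Function('U')(L) = Pow(-4, -1) = Rational(-1, 4))
Mul(-84959, Pow(Mul(Mul(-36, 4), Function('U')(4)), -1)) = Mul(-84959, Pow(Mul(Mul(-36, 4), Rational(-1, 4)), -1)) = Mul(-84959, Pow(Mul(-144, Rational(-1, 4)), -1)) = Mul(-84959, Pow(36, -1)) = Mul(-84959, Rational(1, 36)) = Rational(-84959, 36)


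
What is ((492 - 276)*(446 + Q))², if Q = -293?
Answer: 1092170304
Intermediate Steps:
((492 - 276)*(446 + Q))² = ((492 - 276)*(446 - 293))² = (216*153)² = 33048² = 1092170304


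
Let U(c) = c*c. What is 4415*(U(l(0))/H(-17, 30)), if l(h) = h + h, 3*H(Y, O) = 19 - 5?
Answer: 0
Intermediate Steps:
H(Y, O) = 14/3 (H(Y, O) = (19 - 5)/3 = (1/3)*14 = 14/3)
l(h) = 2*h
U(c) = c**2
4415*(U(l(0))/H(-17, 30)) = 4415*((2*0)**2/(14/3)) = 4415*(0**2*(3/14)) = 4415*(0*(3/14)) = 4415*0 = 0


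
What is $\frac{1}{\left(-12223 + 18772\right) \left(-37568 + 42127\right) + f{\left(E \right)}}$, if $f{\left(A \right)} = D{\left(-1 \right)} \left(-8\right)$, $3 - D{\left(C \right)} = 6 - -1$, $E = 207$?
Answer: $\frac{1}{29856923} \approx 3.3493 \cdot 10^{-8}$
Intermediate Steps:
$D{\left(C \right)} = -4$ ($D{\left(C \right)} = 3 - \left(6 - -1\right) = 3 - \left(6 + 1\right) = 3 - 7 = -4$)
$f{\left(A \right)} = 32$ ($f{\left(A \right)} = \left(-4\right) \left(-8\right) = 32$)
$\frac{1}{\left(-12223 + 18772\right) \left(-37568 + 42127\right) + f{\left(E \right)}} = \frac{1}{\left(-12223 + 18772\right) \left(-37568 + 42127\right) + 32} = \frac{1}{6549 \cdot 4559 + 32} = \frac{1}{29856891 + 32} = \frac{1}{29856923}$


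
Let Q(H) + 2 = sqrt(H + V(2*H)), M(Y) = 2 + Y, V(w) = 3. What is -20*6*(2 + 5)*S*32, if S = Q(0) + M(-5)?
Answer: 134400 - 26880*sqrt(3) ≈ 87843.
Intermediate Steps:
Q(H) = -2 + sqrt(3 + H) (Q(H) = -2 + sqrt(H + 3) = -2 + sqrt(3 + H))
S = -5 + sqrt(3) (S = (-2 + sqrt(3 + 0)) + (2 - 5) = (-2 + sqrt(3)) - 3 = -5 + sqrt(3) ≈ -3.2679)
-20*6*(2 + 5)*S*32 = -20*6*(2 + 5)*(-5 + sqrt(3))*32 = -20*6*7*(-5 + sqrt(3))*32 = -840*(-5 + sqrt(3))*32 = -20*(-210 + 42*sqrt(3))*32 = (4200 - 840*sqrt(3))*32 = 134400 - 26880*sqrt(3)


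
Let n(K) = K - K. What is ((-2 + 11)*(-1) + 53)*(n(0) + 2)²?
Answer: 176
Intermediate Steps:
n(K) = 0
((-2 + 11)*(-1) + 53)*(n(0) + 2)² = ((-2 + 11)*(-1) + 53)*(0 + 2)² = (9*(-1) + 53)*2² = (-9 + 53)*4 = 44*4 = 176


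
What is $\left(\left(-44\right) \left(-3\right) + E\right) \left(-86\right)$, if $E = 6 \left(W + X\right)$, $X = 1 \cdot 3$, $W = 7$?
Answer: $-16512$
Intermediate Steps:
$X = 3$
$E = 60$ ($E = 6 \left(7 + 3\right) = 6 \cdot 10 = 60$)
$\left(\left(-44\right) \left(-3\right) + E\right) \left(-86\right) = \left(\left(-44\right) \left(-3\right) + 60\right) \left(-86\right) = \left(132 + 60\right) \left(-86\right) = 192 \left(-86\right) = -16512$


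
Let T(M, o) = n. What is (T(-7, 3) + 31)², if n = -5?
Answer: 676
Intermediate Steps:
T(M, o) = -5
(T(-7, 3) + 31)² = (-5 + 31)² = 26² = 676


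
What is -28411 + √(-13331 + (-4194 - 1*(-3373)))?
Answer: -28411 + 2*I*√3538 ≈ -28411.0 + 118.96*I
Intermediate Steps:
-28411 + √(-13331 + (-4194 - 1*(-3373))) = -28411 + √(-13331 + (-4194 + 3373)) = -28411 + √(-13331 - 821) = -28411 + √(-14152) = -28411 + 2*I*√3538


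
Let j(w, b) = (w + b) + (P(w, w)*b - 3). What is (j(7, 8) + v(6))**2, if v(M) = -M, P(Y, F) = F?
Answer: 3844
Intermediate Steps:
j(w, b) = -3 + b + w + b*w (j(w, b) = (w + b) + (w*b - 3) = (b + w) + (b*w - 3) = (b + w) + (-3 + b*w) = -3 + b + w + b*w)
(j(7, 8) + v(6))**2 = ((-3 + 8 + 7 + 8*7) - 1*6)**2 = ((-3 + 8 + 7 + 56) - 6)**2 = (68 - 6)**2 = 62**2 = 3844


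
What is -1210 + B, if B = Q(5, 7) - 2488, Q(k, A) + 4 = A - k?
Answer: -3700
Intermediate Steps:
Q(k, A) = -4 + A - k (Q(k, A) = -4 + (A - k) = -4 + A - k)
B = -2490 (B = (-4 + 7 - 1*5) - 2488 = (-4 + 7 - 5) - 2488 = -2 - 2488 = -2490)
-1210 + B = -1210 - 2490 = -3700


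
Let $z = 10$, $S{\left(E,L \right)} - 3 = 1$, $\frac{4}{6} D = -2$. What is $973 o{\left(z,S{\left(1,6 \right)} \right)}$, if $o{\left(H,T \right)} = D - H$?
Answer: $-12649$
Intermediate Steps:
$D = -3$ ($D = \frac{3}{2} \left(-2\right) = -3$)
$S{\left(E,L \right)} = 4$ ($S{\left(E,L \right)} = 3 + 1 = 4$)
$o{\left(H,T \right)} = -3 - H$
$973 o{\left(z,S{\left(1,6 \right)} \right)} = 973 \left(-3 - 10\right) = 973 \left(-13\right) = -12649$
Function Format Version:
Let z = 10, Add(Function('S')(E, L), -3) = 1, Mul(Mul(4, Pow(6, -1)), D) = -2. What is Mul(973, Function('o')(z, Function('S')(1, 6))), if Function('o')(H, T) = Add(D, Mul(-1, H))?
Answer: -12649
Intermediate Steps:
D = -3 (D = Mul(Rational(3, 2), -2) = -3)
Function('S')(E, L) = 4 (Function('S')(E, L) = Add(3, 1) = 4)
Function('o')(H, T) = Add(-3, Mul(-1, H))
Mul(973, Function('o')(z, Function('S')(1, 6))) = Mul(973, Add(-3, Mul(-1, 10))) = Mul(973, Add(-3, -10)) = Mul(973, -13) = -12649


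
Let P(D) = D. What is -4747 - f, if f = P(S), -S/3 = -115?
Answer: -5092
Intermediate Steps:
S = 345 (S = -3*(-115) = 345)
f = 345
-4747 - f = -4747 - 1*345 = -4747 - 345 = -5092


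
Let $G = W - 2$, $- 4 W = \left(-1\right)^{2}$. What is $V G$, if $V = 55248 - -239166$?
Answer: $- \frac{1324863}{2} \approx -6.6243 \cdot 10^{5}$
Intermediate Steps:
$W = - \frac{1}{4}$ ($W = - \frac{\left(-1\right)^{2}}{4} = \left(- \frac{1}{4}\right) 1 = - \frac{1}{4} \approx -0.25$)
$G = - \frac{9}{4}$ ($G = - \frac{1}{4} - 2 = - \frac{9}{4} \approx -2.25$)
$V = 294414$ ($V = 55248 + 239166 = 294414$)
$V G = 294414 \left(- \frac{9}{4}\right) = - \frac{1324863}{2}$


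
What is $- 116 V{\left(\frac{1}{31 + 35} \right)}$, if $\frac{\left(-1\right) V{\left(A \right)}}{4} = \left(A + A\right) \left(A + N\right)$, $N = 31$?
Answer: $\frac{474904}{1089} \approx 436.09$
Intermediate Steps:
$V{\left(A \right)} = - 8 A \left(31 + A\right)$ ($V{\left(A \right)} = - 4 \left(A + A\right) \left(A + 31\right) = - 4 \cdot 2 A \left(31 + A\right) = - 8 A \left(31 + A\right)$)
$- 116 V{\left(\frac{1}{31 + 35} \right)} = - 116 \left(- \frac{8 \left(31 + \frac{1}{31 + 35}\right)}{31 + 35}\right) = - 116 \left(- \frac{8 \left(31 + \frac{1}{66}\right)}{66}\right) = - 116 \left(\left(-8\right) \frac{1}{66} \left(31 + \frac{1}{66}\right)\right) = - 116 \left(\left(-8\right) \frac{1}{66} \cdot \frac{2047}{66}\right) = \left(-116\right) \left(- \frac{4094}{1089}\right) = \frac{474904}{1089}$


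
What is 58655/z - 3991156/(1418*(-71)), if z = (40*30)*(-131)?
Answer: 62150445511/1582658160 ≈ 39.270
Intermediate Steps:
z = -157200 (z = 1200*(-131) = -157200)
58655/z - 3991156/(1418*(-71)) = 58655/(-157200) - 3991156/(1418*(-71)) = 58655*(-1/157200) - 3991156/(-100678) = -11731/31440 - 3991156*(-1/100678) = -11731/31440 + 1995578/50339 = 62150445511/1582658160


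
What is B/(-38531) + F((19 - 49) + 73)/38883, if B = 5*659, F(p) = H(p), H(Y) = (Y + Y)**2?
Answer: 156855791/1498200873 ≈ 0.10470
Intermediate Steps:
H(Y) = 4*Y**2 (H(Y) = (2*Y)**2 = 4*Y**2)
F(p) = 4*p**2
B = 3295
B/(-38531) + F((19 - 49) + 73)/38883 = 3295/(-38531) + (4*((19 - 49) + 73)**2)/38883 = 3295*(-1/38531) + (4*(-30 + 73)**2)*(1/38883) = -3295/38531 + (4*43**2)*(1/38883) = -3295/38531 + (4*1849)*(1/38883) = -3295/38531 + 7396*(1/38883) = -3295/38531 + 7396/38883 = 156855791/1498200873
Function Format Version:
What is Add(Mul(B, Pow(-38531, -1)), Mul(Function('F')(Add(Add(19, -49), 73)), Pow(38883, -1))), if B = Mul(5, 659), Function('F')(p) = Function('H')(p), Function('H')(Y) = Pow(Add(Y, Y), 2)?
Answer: Rational(156855791, 1498200873) ≈ 0.10470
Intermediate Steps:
Function('H')(Y) = Mul(4, Pow(Y, 2)) (Function('H')(Y) = Pow(Mul(2, Y), 2) = Mul(4, Pow(Y, 2)))
Function('F')(p) = Mul(4, Pow(p, 2))
B = 3295
Add(Mul(B, Pow(-38531, -1)), Mul(Function('F')(Add(Add(19, -49), 73)), Pow(38883, -1))) = Add(Mul(3295, Pow(-38531, -1)), Mul(Mul(4, Pow(Add(Add(19, -49), 73), 2)), Pow(38883, -1))) = Add(Mul(3295, Rational(-1, 38531)), Mul(Mul(4, Pow(Add(-30, 73), 2)), Rational(1, 38883))) = Add(Rational(-3295, 38531), Mul(Mul(4, Pow(43, 2)), Rational(1, 38883))) = Add(Rational(-3295, 38531), Mul(Mul(4, 1849), Rational(1, 38883))) = Add(Rational(-3295, 38531), Mul(7396, Rational(1, 38883))) = Add(Rational(-3295, 38531), Rational(7396, 38883)) = Rational(156855791, 1498200873)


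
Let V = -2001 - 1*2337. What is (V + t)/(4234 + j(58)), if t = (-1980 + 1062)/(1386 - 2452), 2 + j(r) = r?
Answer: -154113/152438 ≈ -1.0110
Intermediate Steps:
j(r) = -2 + r
t = 459/533 (t = -918/(-1066) = -918*(-1/1066) = 459/533 ≈ 0.86116)
V = -4338 (V = -2001 - 2337 = -4338)
(V + t)/(4234 + j(58)) = (-4338 + 459/533)/(4234 + (-2 + 58)) = -2311695/(533*(4234 + 56)) = -2311695/533/4290 = -2311695/533*1/4290 = -154113/152438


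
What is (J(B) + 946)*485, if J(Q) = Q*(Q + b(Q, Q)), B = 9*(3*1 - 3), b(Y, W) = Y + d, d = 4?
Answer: 458810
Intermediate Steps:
b(Y, W) = 4 + Y (b(Y, W) = Y + 4 = 4 + Y)
B = 0 (B = 9*(3 - 3) = 9*0 = 0)
J(Q) = Q*(4 + 2*Q) (J(Q) = Q*(Q + (4 + Q)) = Q*(4 + 2*Q))
(J(B) + 946)*485 = (2*0*(2 + 0) + 946)*485 = (2*0*2 + 946)*485 = (0 + 946)*485 = 946*485 = 458810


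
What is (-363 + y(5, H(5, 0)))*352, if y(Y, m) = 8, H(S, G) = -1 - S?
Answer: -124960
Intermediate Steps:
(-363 + y(5, H(5, 0)))*352 = (-363 + 8)*352 = -355*352 = -124960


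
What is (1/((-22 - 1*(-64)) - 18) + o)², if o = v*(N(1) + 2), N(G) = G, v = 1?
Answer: 5329/576 ≈ 9.2517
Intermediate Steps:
o = 3 (o = 1*(1 + 2) = 1*3 = 3)
(1/((-22 - 1*(-64)) - 18) + o)² = (1/((-22 - 1*(-64)) - 18) + 3)² = (1/((-22 + 64) - 18) + 3)² = (1/(42 - 18) + 3)² = (1/24 + 3)² = (73/24)² = 5329/576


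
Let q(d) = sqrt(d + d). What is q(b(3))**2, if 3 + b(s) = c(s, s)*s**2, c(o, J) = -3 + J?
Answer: -6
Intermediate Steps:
b(s) = -3 + s**2*(-3 + s) (b(s) = -3 + (-3 + s)*s**2 = -3 + s**2*(-3 + s))
q(d) = sqrt(2)*sqrt(d) (q(d) = sqrt(2*d) = sqrt(2)*sqrt(d))
q(b(3))**2 = (sqrt(2)*sqrt(-3 + 3**2*(-3 + 3)))**2 = (sqrt(2)*sqrt(-3 + 9*0))**2 = (sqrt(2)*sqrt(-3 + 0))**2 = (sqrt(2)*sqrt(-3))**2 = (sqrt(2)*(I*sqrt(3)))**2 = (I*sqrt(6))**2 = -6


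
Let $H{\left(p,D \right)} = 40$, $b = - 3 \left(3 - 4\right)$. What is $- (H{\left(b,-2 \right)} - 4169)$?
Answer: $4129$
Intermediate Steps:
$b = 3$ ($b = \left(-3\right) \left(-1\right) = 3$)
$- (H{\left(b,-2 \right)} - 4169) = - (40 - 4169) = \left(-1\right) \left(-4129\right) = 4129$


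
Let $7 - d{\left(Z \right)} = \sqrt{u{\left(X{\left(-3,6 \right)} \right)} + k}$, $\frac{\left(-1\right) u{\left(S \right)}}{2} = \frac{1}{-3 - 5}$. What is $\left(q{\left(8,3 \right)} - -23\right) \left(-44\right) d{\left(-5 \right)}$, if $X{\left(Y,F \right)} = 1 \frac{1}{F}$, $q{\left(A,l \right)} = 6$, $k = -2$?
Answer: $-8932 + 638 i \sqrt{7} \approx -8932.0 + 1688.0 i$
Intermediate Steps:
$X{\left(Y,F \right)} = \frac{1}{F}$
$u{\left(S \right)} = \frac{1}{4}$ ($u{\left(S \right)} = - \frac{2}{-3 - 5} = - \frac{2}{-8} = \left(-2\right) \left(- \frac{1}{8}\right) = \frac{1}{4}$)
$d{\left(Z \right)} = 7 - \frac{i \sqrt{7}}{2}$ ($d{\left(Z \right)} = 7 - \sqrt{\frac{1}{4} - 2} = 7 - \sqrt{- \frac{7}{4}} = 7 - \frac{i \sqrt{7}}{2}$)
$\left(q{\left(8,3 \right)} - -23\right) \left(-44\right) d{\left(-5 \right)} = \left(6 - -23\right) \left(-44\right) \left(7 - \frac{i \sqrt{7}}{2}\right) = \left(6 + 23\right) \left(-44\right) \left(7 - \frac{i \sqrt{7}}{2}\right) = 29 \left(-44\right) \left(7 - \frac{i \sqrt{7}}{2}\right) = - 1276 \left(7 - \frac{i \sqrt{7}}{2}\right) = -8932 + 638 i \sqrt{7}$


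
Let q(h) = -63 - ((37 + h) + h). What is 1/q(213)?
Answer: -1/526 ≈ -0.0019011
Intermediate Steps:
q(h) = -100 - 2*h (q(h) = -63 - (37 + 2*h) = -63 + (-37 - 2*h) = -100 - 2*h)
1/q(213) = 1/(-100 - 2*213) = 1/(-100 - 426) = 1/(-526) = -1/526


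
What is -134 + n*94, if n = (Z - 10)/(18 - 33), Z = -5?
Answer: -40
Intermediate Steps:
n = 1 (n = (-5 - 10)/(18 - 33) = -15/(-15) = -15*(-1/15) = 1)
-134 + n*94 = -134 + 1*94 = -134 + 94 = -40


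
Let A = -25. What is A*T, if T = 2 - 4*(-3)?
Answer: -350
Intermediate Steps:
T = 14 (T = 2 + 12 = 14)
A*T = -25*14 = -350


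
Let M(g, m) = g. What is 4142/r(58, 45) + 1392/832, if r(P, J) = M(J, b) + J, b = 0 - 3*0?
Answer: 111607/2340 ≈ 47.695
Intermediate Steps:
b = 0 (b = 0 + 0 = 0)
r(P, J) = 2*J (r(P, J) = J + J = 2*J)
4142/r(58, 45) + 1392/832 = 4142/((2*45)) + 1392/832 = 4142/90 + 1392*(1/832) = 4142*(1/90) + 87/52 = 2071/45 + 87/52 = 111607/2340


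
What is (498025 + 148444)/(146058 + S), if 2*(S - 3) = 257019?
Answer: 1292938/549141 ≈ 2.3545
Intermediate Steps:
S = 257025/2 (S = 3 + (½)*257019 = 3 + 257019/2 = 257025/2 ≈ 1.2851e+5)
(498025 + 148444)/(146058 + S) = (498025 + 148444)/(146058 + 257025/2) = 646469/(549141/2) = 646469*(2/549141) = 1292938/549141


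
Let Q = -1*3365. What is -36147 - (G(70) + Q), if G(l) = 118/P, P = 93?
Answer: -3048844/93 ≈ -32783.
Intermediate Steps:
G(l) = 118/93
Q = -3365
-36147 - (G(70) + Q) = -36147 - (118/93 - 3365) = -36147 - 1*(-312827/93) = -36147 + 312827/93 = -3048844/93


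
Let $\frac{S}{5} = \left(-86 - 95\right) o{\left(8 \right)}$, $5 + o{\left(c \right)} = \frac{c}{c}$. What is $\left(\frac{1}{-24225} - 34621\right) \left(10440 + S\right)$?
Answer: $- \frac{124126671448}{255} \approx -4.8677 \cdot 10^{8}$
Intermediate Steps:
$o{\left(c \right)} = -4$ ($o{\left(c \right)} = -5 + \frac{c}{c} = -5 + 1 = -4$)
$S = 3620$ ($S = 5 \left(-86 - 95\right) \left(-4\right) = 5 \left(\left(-181\right) \left(-4\right)\right) = 5 \cdot 724 = 3620$)
$\left(\frac{1}{-24225} - 34621\right) \left(10440 + S\right) = \left(\frac{1}{-24225} - 34621\right) \left(10440 + 3620\right) = \left(- \frac{1}{24225} - 34621\right) 14060 = \left(- \frac{838693726}{24225}\right) 14060 = - \frac{124126671448}{255}$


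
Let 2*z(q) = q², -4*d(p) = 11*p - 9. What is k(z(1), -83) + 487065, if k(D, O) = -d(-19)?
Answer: 974021/2 ≈ 4.8701e+5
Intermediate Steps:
d(p) = 9/4 - 11*p/4 (d(p) = -(11*p - 9)/4 = -(-9 + 11*p)/4 = 9/4 - 11*p/4)
z(q) = q²/2
k(D, O) = -109/2 (k(D, O) = -(9/4 - 11/4*(-19)) = -(9/4 + 209/4) = -1*109/2 = -109/2)
k(z(1), -83) + 487065 = -109/2 + 487065 = 974021/2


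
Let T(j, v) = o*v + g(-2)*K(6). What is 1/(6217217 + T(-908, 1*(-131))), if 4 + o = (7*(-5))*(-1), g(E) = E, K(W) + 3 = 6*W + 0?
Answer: 1/6213090 ≈ 1.6095e-7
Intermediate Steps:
K(W) = -3 + 6*W (K(W) = -3 + (6*W + 0) = -3 + 6*W)
o = 31 (o = -4 + (7*(-5))*(-1) = -4 - 35*(-1) = -4 + 35 = 31)
T(j, v) = -66 + 31*v (T(j, v) = 31*v - 2*(-3 + 6*6) = 31*v - 2*(-3 + 36) = 31*v - 2*33 = 31*v - 66 = -66 + 31*v)
1/(6217217 + T(-908, 1*(-131))) = 1/(6217217 + (-66 + 31*(1*(-131)))) = 1/(6217217 + (-66 + 31*(-131))) = 1/(6217217 + (-66 - 4061)) = 1/(6217217 - 4127) = 1/6213090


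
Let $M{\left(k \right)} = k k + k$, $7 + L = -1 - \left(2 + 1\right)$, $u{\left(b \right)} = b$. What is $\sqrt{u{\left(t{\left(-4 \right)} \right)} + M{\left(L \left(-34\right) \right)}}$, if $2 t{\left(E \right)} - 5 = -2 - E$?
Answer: $\frac{\sqrt{561014}}{2} \approx 374.5$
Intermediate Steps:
$t{\left(E \right)} = \frac{3}{2} - \frac{E}{2}$ ($t{\left(E \right)} = \frac{5}{2} + \frac{-2 - E}{2} = \frac{5}{2} - \left(1 + \frac{E}{2}\right) = \frac{3}{2} - \frac{E}{2}$)
$L = -11$ ($L = -7 - 4 = -11$)
$M{\left(k \right)} = k + k^{2}$ ($M{\left(k \right)} = k^{2} + k = k + k^{2}$)
$\sqrt{u{\left(t{\left(-4 \right)} \right)} + M{\left(L \left(-34\right) \right)}} = \sqrt{\left(\frac{3}{2} - -2\right) + \left(-11\right) \left(-34\right) \left(1 - -374\right)} = \sqrt{\left(\frac{3}{2} + 2\right) + 374 \left(1 + 374\right)} = \sqrt{\frac{7}{2} + 374 \cdot 375} = \sqrt{\frac{7}{2} + 140250} = \sqrt{\frac{280507}{2}} = \frac{\sqrt{561014}}{2}$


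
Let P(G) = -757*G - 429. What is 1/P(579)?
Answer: -1/438732 ≈ -2.2793e-6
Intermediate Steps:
P(G) = -429 - 757*G
1/P(579) = 1/(-429 - 757*579) = 1/(-429 - 438303) = 1/(-438732) = -1/438732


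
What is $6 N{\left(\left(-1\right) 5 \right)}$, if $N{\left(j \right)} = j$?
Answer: $-30$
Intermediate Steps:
$6 N{\left(\left(-1\right) 5 \right)} = 6 \left(\left(-1\right) 5\right) = 6 \left(-5\right) = -30$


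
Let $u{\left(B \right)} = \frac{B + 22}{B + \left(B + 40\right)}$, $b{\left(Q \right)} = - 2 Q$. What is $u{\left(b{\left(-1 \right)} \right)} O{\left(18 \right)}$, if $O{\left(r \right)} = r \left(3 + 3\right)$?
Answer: $\frac{648}{11} \approx 58.909$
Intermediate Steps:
$u{\left(B \right)} = \frac{22 + B}{40 + 2 B}$ ($u{\left(B \right)} = \frac{22 + B}{B + \left(40 + B\right)} = \frac{22 + B}{40 + 2 B}$)
$O{\left(r \right)} = 6 r$ ($O{\left(r \right)} = r 6 = 6 r$)
$u{\left(b{\left(-1 \right)} \right)} O{\left(18 \right)} = \frac{22 - -2}{2 \left(20 - -2\right)} 6 \cdot 18 = \frac{22 + 2}{2 \left(20 + 2\right)} 108 = \frac{1}{2} \cdot \frac{1}{22} \cdot 24 \cdot 108 = \frac{6}{11} \cdot 108 = \frac{648}{11}$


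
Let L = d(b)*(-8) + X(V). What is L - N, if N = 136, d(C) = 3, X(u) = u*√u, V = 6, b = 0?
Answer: -160 + 6*√6 ≈ -145.30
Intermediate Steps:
X(u) = u^(3/2)
L = -24 + 6*√6 (L = 3*(-8) + 6^(3/2) = -24 + 6*√6 ≈ -9.3031)
L - N = (-24 + 6*√6) - 1*136 = (-24 + 6*√6) - 136 = -160 + 6*√6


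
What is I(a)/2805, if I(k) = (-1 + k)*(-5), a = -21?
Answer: 2/51 ≈ 0.039216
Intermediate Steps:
I(k) = 5 - 5*k
I(a)/2805 = (5 - 5*(-21))/2805 = (5 + 105)*(1/2805) = 110*(1/2805) = 2/51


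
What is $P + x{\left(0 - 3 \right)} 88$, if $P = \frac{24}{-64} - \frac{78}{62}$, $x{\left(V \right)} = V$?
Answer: $- \frac{65877}{248} \approx -265.63$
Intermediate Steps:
$P = - \frac{405}{248}$ ($P = 24 \left(- \frac{1}{64}\right) - \frac{39}{31} = - \frac{3}{8} - \frac{39}{31} = - \frac{405}{248} \approx -1.6331$)
$P + x{\left(0 - 3 \right)} 88 = - \frac{405}{248} + \left(0 - 3\right) 88 = - \frac{405}{248} - 264 = - \frac{65877}{248}$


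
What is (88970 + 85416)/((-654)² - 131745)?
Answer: 174386/295971 ≈ 0.58920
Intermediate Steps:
(88970 + 85416)/((-654)² - 131745) = 174386/(427716 - 131745) = 174386/295971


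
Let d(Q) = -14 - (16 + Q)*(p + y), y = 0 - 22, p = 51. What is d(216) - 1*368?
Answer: -7110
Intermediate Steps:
y = -22
d(Q) = -478 - 29*Q (d(Q) = -14 - (16 + Q)*(51 - 22) = -14 - (16 + Q)*29 = -14 - (464 + 29*Q) = -14 + (-464 - 29*Q) = -478 - 29*Q)
d(216) - 1*368 = (-478 - 29*216) - 1*368 = (-478 - 6264) - 368 = -6742 - 368 = -7110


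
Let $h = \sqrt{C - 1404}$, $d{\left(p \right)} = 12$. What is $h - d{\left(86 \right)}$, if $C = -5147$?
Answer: $-12 + i \sqrt{6551} \approx -12.0 + 80.938 i$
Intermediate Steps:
$h = i \sqrt{6551}$ ($h = \sqrt{-5147 - 1404} = \sqrt{-6551} = i \sqrt{6551} \approx 80.938 i$)
$h - d{\left(86 \right)} = i \sqrt{6551} - 12 = -12 + i \sqrt{6551}$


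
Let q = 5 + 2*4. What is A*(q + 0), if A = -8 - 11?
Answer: -247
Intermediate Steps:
q = 13 (q = 5 + 8 = 13)
A = -19
A*(q + 0) = -19*(13 + 0) = -19*13 = -247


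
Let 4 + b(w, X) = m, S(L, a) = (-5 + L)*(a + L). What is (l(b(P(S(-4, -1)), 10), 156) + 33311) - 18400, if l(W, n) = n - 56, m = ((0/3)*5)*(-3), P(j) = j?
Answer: 15011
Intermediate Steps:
S(L, a) = (-5 + L)*(L + a)
m = 0 (m = ((0*(1/3))*5)*(-3) = (0*5)*(-3) = 0*(-3) = 0)
b(w, X) = -4 (b(w, X) = -4 + 0 = -4)
l(W, n) = -56 + n
(l(b(P(S(-4, -1)), 10), 156) + 33311) - 18400 = ((-56 + 156) + 33311) - 18400 = (100 + 33311) - 18400 = 33411 - 18400 = 15011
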